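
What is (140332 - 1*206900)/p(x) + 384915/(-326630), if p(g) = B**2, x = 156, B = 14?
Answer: -1090927459/3200974 ≈ -340.81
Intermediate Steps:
p(g) = 196 (p(g) = 14**2 = 196)
(140332 - 1*206900)/p(x) + 384915/(-326630) = (140332 - 1*206900)/196 + 384915/(-326630) = (140332 - 206900)*(1/196) + 384915*(-1/326630) = -66568*1/196 - 76983/65326 = -16642/49 - 76983/65326 = -1090927459/3200974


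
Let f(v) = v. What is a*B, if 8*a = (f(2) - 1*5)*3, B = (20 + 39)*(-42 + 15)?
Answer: 14337/8 ≈ 1792.1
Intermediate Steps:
B = -1593 (B = 59*(-27) = -1593)
a = -9/8 (a = ((2 - 1*5)*3)/8 = ((2 - 5)*3)/8 = (-3*3)/8 = (⅛)*(-9) = -9/8 ≈ -1.1250)
a*B = -9/8*(-1593) = 14337/8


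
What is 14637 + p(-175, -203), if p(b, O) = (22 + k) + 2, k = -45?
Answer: 14616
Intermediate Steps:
p(b, O) = -21 (p(b, O) = (22 - 45) + 2 = -23 + 2 = -21)
14637 + p(-175, -203) = 14637 - 21 = 14616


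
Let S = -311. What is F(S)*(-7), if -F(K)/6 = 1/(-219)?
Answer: -14/73 ≈ -0.19178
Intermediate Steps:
F(K) = 2/73 (F(K) = -6/(-219) = -6*(-1/219) = 2/73)
F(S)*(-7) = (2/73)*(-7) = -14/73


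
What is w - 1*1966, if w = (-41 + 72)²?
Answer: -1005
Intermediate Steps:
w = 961 (w = 31² = 961)
w - 1*1966 = 961 - 1*1966 = 961 - 1966 = -1005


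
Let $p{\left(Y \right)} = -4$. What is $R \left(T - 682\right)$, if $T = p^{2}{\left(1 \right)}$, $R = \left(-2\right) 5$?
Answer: $6660$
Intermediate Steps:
$R = -10$
$T = 16$ ($T = \left(-4\right)^{2} = 16$)
$R \left(T - 682\right) = - 10 \left(16 - 682\right) = \left(-10\right) \left(-666\right) = 6660$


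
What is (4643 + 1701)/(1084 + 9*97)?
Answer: 6344/1957 ≈ 3.2417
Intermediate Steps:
(4643 + 1701)/(1084 + 9*97) = 6344/(1084 + 873) = 6344/1957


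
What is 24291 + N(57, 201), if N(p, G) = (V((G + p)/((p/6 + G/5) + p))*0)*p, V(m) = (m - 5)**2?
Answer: 24291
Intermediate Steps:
V(m) = (-5 + m)**2
N(p, G) = 0 (N(p, G) = ((-5 + (G + p)/((p/6 + G/5) + p))**2*0)*p = ((-5 + (G + p)/((G/5 + p/6) + p))**2*0)*p = ((-5 + (G + p)/(G/5 + 7*p/6))**2*0)*p = 0*p = 0)
24291 + N(57, 201) = 24291 + 0 = 24291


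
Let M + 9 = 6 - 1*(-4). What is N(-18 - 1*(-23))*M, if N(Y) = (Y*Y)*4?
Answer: 100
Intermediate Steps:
M = 1 (M = -9 + (6 - 1*(-4)) = -9 + (6 + 4) = -9 + 10 = 1)
N(Y) = 4*Y² (N(Y) = Y²*4 = 4*Y²)
N(-18 - 1*(-23))*M = (4*(-18 - 1*(-23))²)*1 = (4*(-18 + 23)²)*1 = (4*5²)*1 = (4*25)*1 = 100*1 = 100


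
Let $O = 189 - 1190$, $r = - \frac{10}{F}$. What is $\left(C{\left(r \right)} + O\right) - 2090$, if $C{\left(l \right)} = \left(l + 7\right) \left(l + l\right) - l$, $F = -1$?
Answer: $-2761$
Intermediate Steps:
$r = 10$ ($r = - \frac{10}{-1} = \left(-10\right) \left(-1\right) = 10$)
$O = -1001$
$C{\left(l \right)} = - l + 2 l \left(7 + l\right)$ ($C{\left(l \right)} = \left(7 + l\right) 2 l - l = 2 l \left(7 + l\right) - l = - l + 2 l \left(7 + l\right)$)
$\left(C{\left(r \right)} + O\right) - 2090 = \left(10 \left(13 + 2 \cdot 10\right) - 1001\right) - 2090 = \left(10 \left(13 + 20\right) - 1001\right) - 2090 = \left(10 \cdot 33 - 1001\right) - 2090 = \left(330 - 1001\right) - 2090 = -671 - 2090 = -2761$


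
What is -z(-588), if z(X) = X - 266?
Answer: 854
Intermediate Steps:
z(X) = -266 + X
-z(-588) = -(-266 - 588) = -1*(-854) = 854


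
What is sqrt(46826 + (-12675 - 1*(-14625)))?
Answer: 2*sqrt(12194) ≈ 220.85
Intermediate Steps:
sqrt(46826 + (-12675 - 1*(-14625))) = sqrt(46826 + (-12675 + 14625)) = sqrt(46826 + 1950) = sqrt(48776) = 2*sqrt(12194)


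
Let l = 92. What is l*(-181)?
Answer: -16652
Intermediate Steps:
l*(-181) = 92*(-181) = -16652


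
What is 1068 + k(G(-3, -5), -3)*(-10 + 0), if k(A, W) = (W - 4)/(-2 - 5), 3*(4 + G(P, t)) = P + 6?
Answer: 1058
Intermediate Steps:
G(P, t) = -2 + P/3 (G(P, t) = -4 + (P + 6)/3 = -4 + (6 + P)/3 = -4 + (2 + P/3) = -2 + P/3)
k(A, W) = 4/7 - W/7 (k(A, W) = (-4 + W)/(-7) = (-4 + W)*(-⅐) = 4/7 - W/7)
1068 + k(G(-3, -5), -3)*(-10 + 0) = 1068 + (4/7 - ⅐*(-3))*(-10 + 0) = 1068 + (4/7 + 3/7)*(-10) = 1068 + 1*(-10) = 1068 - 10 = 1058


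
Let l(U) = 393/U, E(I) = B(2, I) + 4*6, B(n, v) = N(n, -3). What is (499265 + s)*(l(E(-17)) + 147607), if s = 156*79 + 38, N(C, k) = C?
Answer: 1963713960725/26 ≈ 7.5527e+10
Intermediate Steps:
B(n, v) = n
E(I) = 26 (E(I) = 2 + 4*6 = 2 + 24 = 26)
s = 12362 (s = 12324 + 38 = 12362)
(499265 + s)*(l(E(-17)) + 147607) = (499265 + 12362)*(393/26 + 147607) = 511627*(393*(1/26) + 147607) = 511627*(393/26 + 147607) = 511627*(3838175/26) = 1963713960725/26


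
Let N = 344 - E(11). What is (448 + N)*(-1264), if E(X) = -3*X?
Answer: -1042800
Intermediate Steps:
N = 377 (N = 344 - (-3)*11 = 344 - 1*(-33) = 344 + 33 = 377)
(448 + N)*(-1264) = (448 + 377)*(-1264) = 825*(-1264) = -1042800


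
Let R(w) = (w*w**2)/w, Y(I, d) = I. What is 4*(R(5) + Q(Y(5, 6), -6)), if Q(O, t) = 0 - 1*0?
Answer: 100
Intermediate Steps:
Q(O, t) = 0 (Q(O, t) = 0 + 0 = 0)
R(w) = w**2 (R(w) = w**3/w = w**2)
4*(R(5) + Q(Y(5, 6), -6)) = 4*(5**2 + 0) = 4*(25 + 0) = 4*25 = 100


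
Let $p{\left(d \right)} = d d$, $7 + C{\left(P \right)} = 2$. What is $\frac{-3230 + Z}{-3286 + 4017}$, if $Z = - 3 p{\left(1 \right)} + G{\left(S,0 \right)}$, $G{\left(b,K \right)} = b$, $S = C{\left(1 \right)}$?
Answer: $- \frac{3238}{731} \approx -4.4296$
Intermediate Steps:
$C{\left(P \right)} = -5$ ($C{\left(P \right)} = -7 + 2 = -5$)
$S = -5$
$p{\left(d \right)} = d^{2}$
$Z = -8$ ($Z = - 3 \cdot 1^{2} - 5 = \left(-3\right) 1 - 5 = -3 - 5 = -8$)
$\frac{-3230 + Z}{-3286 + 4017} = \frac{-3230 - 8}{-3286 + 4017} = - \frac{3238}{731}$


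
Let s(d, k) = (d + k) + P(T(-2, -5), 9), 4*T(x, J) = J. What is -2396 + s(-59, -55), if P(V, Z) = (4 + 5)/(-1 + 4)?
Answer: -2507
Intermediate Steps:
T(x, J) = J/4
P(V, Z) = 3 (P(V, Z) = 9/3 = 9*(⅓) = 3)
s(d, k) = 3 + d + k (s(d, k) = (d + k) + 3 = 3 + d + k)
-2396 + s(-59, -55) = -2396 + (3 - 59 - 55) = -2396 - 111 = -2507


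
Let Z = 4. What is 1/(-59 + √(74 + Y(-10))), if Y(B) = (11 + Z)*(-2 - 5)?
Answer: -59/3512 - I*√31/3512 ≈ -0.0168 - 0.0015854*I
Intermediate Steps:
Y(B) = -105 (Y(B) = (11 + 4)*(-2 - 5) = 15*(-7) = -105)
1/(-59 + √(74 + Y(-10))) = 1/(-59 + √(74 - 105)) = 1/(-59 + √(-31)) = 1/(-59 + I*√31)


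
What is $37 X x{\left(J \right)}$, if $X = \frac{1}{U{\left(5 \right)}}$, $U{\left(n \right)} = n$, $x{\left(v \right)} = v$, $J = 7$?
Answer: $\frac{259}{5} \approx 51.8$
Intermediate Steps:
$X = \frac{1}{5} \approx 0.2$
$37 X x{\left(J \right)} = 37 \cdot \frac{1}{5} \cdot 7 = \frac{37}{5} \cdot 7 = \frac{259}{5}$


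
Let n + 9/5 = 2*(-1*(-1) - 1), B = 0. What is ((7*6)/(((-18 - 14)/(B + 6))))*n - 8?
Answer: 247/40 ≈ 6.1750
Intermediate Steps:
n = -9/5 (n = -9/5 + 2*(-1*(-1) - 1) = -9/5 + 2*(1 - 1) = -9/5 + 2*0 = -9/5 + 0 = -9/5 ≈ -1.8000)
((7*6)/(((-18 - 14)/(B + 6))))*n - 8 = ((7*6)/(((-18 - 14)/(0 + 6))))*(-9/5) - 8 = (42/((-32/6)))*(-9/5) - 8 = (42/((-32*⅙)))*(-9/5) - 8 = (42/(-16/3))*(-9/5) - 8 = (42*(-3/16))*(-9/5) - 8 = -63/8*(-9/5) - 8 = 567/40 - 8 = 247/40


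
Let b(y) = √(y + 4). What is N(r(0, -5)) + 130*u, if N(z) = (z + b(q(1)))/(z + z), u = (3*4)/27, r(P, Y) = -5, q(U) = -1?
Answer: 1049/18 - √3/10 ≈ 58.105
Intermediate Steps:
b(y) = √(4 + y)
u = 4/9 (u = 12*(1/27) = 4/9 ≈ 0.44444)
N(z) = (z + √3)/(2*z) (N(z) = (z + √(4 - 1))/(z + z) = (z + √3)/((2*z)) = (z + √3)*(1/(2*z)) = (z + √3)/(2*z))
N(r(0, -5)) + 130*u = (½)*(-5 + √3)/(-5) + 130*(4/9) = (½)*(-⅕)*(-5 + √3) + 520/9 = (½ - √3/10) + 520/9 = 1049/18 - √3/10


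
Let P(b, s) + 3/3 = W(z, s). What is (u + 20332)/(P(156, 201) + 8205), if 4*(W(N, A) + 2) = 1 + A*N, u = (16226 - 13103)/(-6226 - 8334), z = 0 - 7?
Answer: 296030797/114303280 ≈ 2.5899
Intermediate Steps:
z = -7
u = -3123/14560 (u = 3123/(-14560) = 3123*(-1/14560) = -3123/14560 ≈ -0.21449)
W(N, A) = -7/4 + A*N/4 (W(N, A) = -2 + (1 + A*N)/4 = -2 + (¼ + A*N/4) = -7/4 + A*N/4)
P(b, s) = -11/4 - 7*s/4 (P(b, s) = -1 + (-7/4 + (¼)*s*(-7)) = -1 + (-7/4 - 7*s/4) = -11/4 - 7*s/4)
(u + 20332)/(P(156, 201) + 8205) = (-3123/14560 + 20332)/((-11/4 - 7/4*201) + 8205) = 296030797/(14560*((-11/4 - 1407/4) + 8205)) = 296030797/(14560*(-709/2 + 8205)) = 296030797/(14560*(15701/2)) = (296030797/14560)*(2/15701) = 296030797/114303280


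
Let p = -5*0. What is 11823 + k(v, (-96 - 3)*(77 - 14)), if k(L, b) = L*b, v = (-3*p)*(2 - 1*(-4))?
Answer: 11823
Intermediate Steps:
p = 0
v = 0 (v = (-3*0)*(2 - 1*(-4)) = 0*(2 + 4) = 0*6 = 0)
11823 + k(v, (-96 - 3)*(77 - 14)) = 11823 + 0*((-96 - 3)*(77 - 14)) = 11823 + 0*(-99*63) = 11823 + 0*(-6237) = 11823 + 0 = 11823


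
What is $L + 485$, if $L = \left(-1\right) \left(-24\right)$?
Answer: $509$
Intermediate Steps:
$L = 24$
$L + 485 = 24 + 485 = 509$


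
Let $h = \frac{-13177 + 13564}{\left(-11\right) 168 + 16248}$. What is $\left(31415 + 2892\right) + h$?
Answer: $\frac{54891243}{1600} \approx 34307.0$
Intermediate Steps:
$h = \frac{43}{1600}$ ($h = \frac{387}{-1848 + 16248} = \frac{387}{14400} = 387 \cdot \frac{1}{14400} = \frac{43}{1600} \approx 0.026875$)
$\left(31415 + 2892\right) + h = \left(31415 + 2892\right) + \frac{43}{1600} = 34307 + \frac{43}{1600} = \frac{54891243}{1600}$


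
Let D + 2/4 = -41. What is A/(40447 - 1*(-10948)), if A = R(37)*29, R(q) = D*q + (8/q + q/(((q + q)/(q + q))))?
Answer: -3215317/3803230 ≈ -0.84542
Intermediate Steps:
D = -83/2 (D = -½ - 41 = -83/2 ≈ -41.500)
R(q) = 8/q - 81*q/2 (R(q) = -83*q/2 + (8/q + q/(((q + q)/(q + q)))) = -83*q/2 + (8/q + q/(((2*q)/((2*q))))) = -83*q/2 + (8/q + q/(((2*q)*(1/(2*q))))) = -83*q/2 + (8/q + q/1) = -83*q/2 + (8/q + q*1) = -83*q/2 + (8/q + q) = -83*q/2 + (q + 8/q) = 8/q - 81*q/2)
A = -3215317/74 (A = (8/37 - 81/2*37)*29 = (8*(1/37) - 2997/2)*29 = (8/37 - 2997/2)*29 = -110873/74*29 = -3215317/74 ≈ -43450.)
A/(40447 - 1*(-10948)) = -3215317/(74*(40447 - 1*(-10948))) = -3215317/(74*(40447 + 10948)) = -3215317/74/51395 = -3215317/74*1/51395 = -3215317/3803230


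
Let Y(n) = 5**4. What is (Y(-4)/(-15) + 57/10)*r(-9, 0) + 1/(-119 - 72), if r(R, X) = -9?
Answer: 618257/1910 ≈ 323.69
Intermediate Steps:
Y(n) = 625
(Y(-4)/(-15) + 57/10)*r(-9, 0) + 1/(-119 - 72) = (625/(-15) + 57/10)*(-9) + 1/(-119 - 72) = (625*(-1/15) + 57*(1/10))*(-9) + 1/(-191) = (-125/3 + 57/10)*(-9) - 1/191 = -1079/30*(-9) - 1/191 = 3237/10 - 1/191 = 618257/1910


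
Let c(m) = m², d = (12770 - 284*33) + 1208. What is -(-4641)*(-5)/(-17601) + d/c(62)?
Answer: 28378371/11276374 ≈ 2.5166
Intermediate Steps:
d = 4606 (d = (12770 - 9372) + 1208 = 3398 + 1208 = 4606)
-(-4641)*(-5)/(-17601) + d/c(62) = -(-4641)*(-5)/(-17601) + 4606/(62²) = -357*65*(-1/17601) + 4606/3844 = -23205*(-1/17601) + 4606*(1/3844) = 7735/5867 + 2303/1922 = 28378371/11276374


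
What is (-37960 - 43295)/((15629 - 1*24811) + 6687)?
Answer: 16251/499 ≈ 32.567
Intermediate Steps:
(-37960 - 43295)/((15629 - 1*24811) + 6687) = -81255/((15629 - 24811) + 6687) = -81255/(-9182 + 6687) = -81255/(-2495) = -81255*(-1/2495) = 16251/499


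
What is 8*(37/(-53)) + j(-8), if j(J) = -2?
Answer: -402/53 ≈ -7.5849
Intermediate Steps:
8*(37/(-53)) + j(-8) = 8*(37/(-53)) - 2 = 8*(37*(-1/53)) - 2 = 8*(-37/53) - 2 = -296/53 - 2 = -402/53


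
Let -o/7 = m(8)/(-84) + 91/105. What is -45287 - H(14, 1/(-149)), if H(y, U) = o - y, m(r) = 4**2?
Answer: -679024/15 ≈ -45268.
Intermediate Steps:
m(r) = 16
o = -71/15 (o = -7*(16/(-84) + 91/105) = -7*(16*(-1/84) + 91*(1/105)) = -7*(-4/21 + 13/15) = -7*71/105 = -71/15 ≈ -4.7333)
H(y, U) = -71/15 - y
-45287 - H(14, 1/(-149)) = -45287 - (-71/15 - 1*14) = -45287 - (-71/15 - 14) = -45287 - 1*(-281/15) = -45287 + 281/15 = -679024/15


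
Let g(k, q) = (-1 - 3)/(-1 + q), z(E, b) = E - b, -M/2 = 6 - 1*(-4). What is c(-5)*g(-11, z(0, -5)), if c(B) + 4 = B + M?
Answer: 29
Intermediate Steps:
M = -20 (M = -2*(6 - 1*(-4)) = -2*(6 + 4) = -2*10 = -20)
g(k, q) = -4/(-1 + q)
c(B) = -24 + B (c(B) = -4 + (B - 20) = -4 + (-20 + B) = -24 + B)
c(-5)*g(-11, z(0, -5)) = (-24 - 5)*(-4/(-1 + (0 - 1*(-5)))) = -(-116)/(-1 + (0 + 5)) = -(-116)/(-1 + 5) = -(-116)/4 = -29*(-1) = 29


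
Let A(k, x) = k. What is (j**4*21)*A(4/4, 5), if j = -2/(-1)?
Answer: 336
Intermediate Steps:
j = 2 (j = -2*(-1) = -1*(-2) = 2)
(j**4*21)*A(4/4, 5) = (2**4*21)*(4/4) = (16*21)*(4*(1/4)) = 336*1 = 336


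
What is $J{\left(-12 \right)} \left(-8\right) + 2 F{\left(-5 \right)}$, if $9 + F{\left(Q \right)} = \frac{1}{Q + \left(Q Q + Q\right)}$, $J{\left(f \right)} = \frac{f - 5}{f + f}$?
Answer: $- \frac{353}{15} \approx -23.533$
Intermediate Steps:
$J{\left(f \right)} = \frac{-5 + f}{2 f}$
$F{\left(Q \right)} = -9 + \frac{1}{Q^{2} + 2 Q}$ ($F{\left(Q \right)} = -9 + \frac{1}{Q + \left(Q Q + Q\right)} = -9 + \frac{1}{Q + \left(Q^{2} + Q\right)} = -9 + \frac{1}{Q + \left(Q + Q^{2}\right)} = -9 + \frac{1}{Q^{2} + 2 Q}$)
$J{\left(-12 \right)} \left(-8\right) + 2 F{\left(-5 \right)} = \frac{-5 - 12}{2 \left(-12\right)} \left(-8\right) + 2 \frac{1 - -90 - 9 \left(-5\right)^{2}}{\left(-5\right) \left(2 - 5\right)} = \frac{1}{2} \left(- \frac{1}{12}\right) \left(-17\right) \left(-8\right) + 2 \left(- \frac{1 + 90 - 225}{5 \left(-3\right)}\right) = \frac{17}{24} \left(-8\right) + 2 \left(\left(- \frac{1}{5}\right) \left(- \frac{1}{3}\right) \left(1 + 90 - 225\right)\right) = - \frac{17}{3} + 2 \left(\left(- \frac{1}{5}\right) \left(- \frac{1}{3}\right) \left(-134\right)\right) = - \frac{17}{3} + 2 \left(- \frac{134}{15}\right) = - \frac{17}{3} - \frac{268}{15} = - \frac{353}{15}$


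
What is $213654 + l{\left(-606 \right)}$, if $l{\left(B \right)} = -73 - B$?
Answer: $214187$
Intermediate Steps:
$213654 + l{\left(-606 \right)} = 213654 - -533 = 213654 + \left(-73 + 606\right) = 213654 + 533 = 214187$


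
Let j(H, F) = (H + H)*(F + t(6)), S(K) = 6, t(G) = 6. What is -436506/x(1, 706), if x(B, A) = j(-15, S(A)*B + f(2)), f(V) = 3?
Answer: 72751/75 ≈ 970.01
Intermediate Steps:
j(H, F) = 2*H*(6 + F) (j(H, F) = (H + H)*(F + 6) = (2*H)*(6 + F) = 2*H*(6 + F))
x(B, A) = -270 - 180*B (x(B, A) = 2*(-15)*(6 + (6*B + 3)) = 2*(-15)*(6 + (3 + 6*B)) = 2*(-15)*(9 + 6*B) = -270 - 180*B)
-436506/x(1, 706) = -436506/(-270 - 180*1) = -436506/(-270 - 180) = -436506/(-450) = -436506*(-1/450) = 72751/75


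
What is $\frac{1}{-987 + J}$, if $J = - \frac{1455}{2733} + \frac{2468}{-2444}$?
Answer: $- \frac{556621}{550243349} \approx -0.0010116$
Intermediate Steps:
$J = - \frac{858422}{556621}$ ($J = \left(-1455\right) \frac{1}{2733} + 2468 \left(- \frac{1}{2444}\right) = - \frac{485}{911} - \frac{617}{611} = - \frac{858422}{556621} \approx -1.5422$)
$\frac{1}{-987 + J} = \frac{1}{-987 - \frac{858422}{556621}} = \frac{1}{- \frac{550243349}{556621}} = - \frac{556621}{550243349}$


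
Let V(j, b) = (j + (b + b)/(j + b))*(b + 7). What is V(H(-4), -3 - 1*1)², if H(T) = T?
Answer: 81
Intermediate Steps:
V(j, b) = (7 + b)*(j + 2*b/(b + j)) (V(j, b) = (j + (2*b)/(b + j))*(7 + b) = (j + 2*b/(b + j))*(7 + b) = (7 + b)*(j + 2*b/(b + j)))
V(H(-4), -3 - 1*1)² = ((2*(-3 - 1*1)² + 7*(-4)² + 14*(-3 - 1*1) + (-3 - 1*1)*(-4)² - 4*(-3 - 1*1)² + 7*(-3 - 1*1)*(-4))/((-3 - 1*1) - 4))² = ((2*(-3 - 1)² + 7*16 + 14*(-3 - 1) + (-3 - 1)*16 - 4*(-3 - 1)² + 7*(-3 - 1)*(-4))/((-3 - 1) - 4))² = ((2*(-4)² + 112 + 14*(-4) - 4*16 - 4*(-4)² + 7*(-4)*(-4))/(-4 - 4))² = ((2*16 + 112 - 56 - 64 - 4*16 + 112)/(-8))² = (-(32 + 112 - 56 - 64 - 64 + 112)/8)² = (-⅛*72)² = (-9)² = 81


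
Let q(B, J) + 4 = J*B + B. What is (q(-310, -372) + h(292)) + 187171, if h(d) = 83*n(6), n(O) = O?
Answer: 302675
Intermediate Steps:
q(B, J) = -4 + B + B*J (q(B, J) = -4 + (J*B + B) = -4 + (B*J + B) = -4 + (B + B*J) = -4 + B + B*J)
h(d) = 498 (h(d) = 83*6 = 498)
(q(-310, -372) + h(292)) + 187171 = ((-4 - 310 - 310*(-372)) + 498) + 187171 = ((-4 - 310 + 115320) + 498) + 187171 = (115006 + 498) + 187171 = 115504 + 187171 = 302675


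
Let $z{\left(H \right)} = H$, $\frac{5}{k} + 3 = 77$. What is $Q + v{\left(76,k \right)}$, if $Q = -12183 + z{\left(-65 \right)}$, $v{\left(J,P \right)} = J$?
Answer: $-12172$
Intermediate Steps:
$k = \frac{5}{74}$ ($k = \frac{5}{-3 + 77} = \frac{5}{74} \approx 0.067568$)
$Q = -12248$ ($Q = -12183 - 65 = -12248$)
$Q + v{\left(76,k \right)} = -12248 + 76 = -12172$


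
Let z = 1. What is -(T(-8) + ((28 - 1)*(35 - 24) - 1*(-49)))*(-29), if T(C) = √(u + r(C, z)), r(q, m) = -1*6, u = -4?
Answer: 10034 + 29*I*√10 ≈ 10034.0 + 91.706*I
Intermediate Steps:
r(q, m) = -6
T(C) = I*√10 (T(C) = √(-4 - 6) = √(-10) = I*√10)
-(T(-8) + ((28 - 1)*(35 - 24) - 1*(-49)))*(-29) = -(I*√10 + ((28 - 1)*(35 - 24) - 1*(-49)))*(-29) = -(I*√10 + (27*11 + 49))*(-29) = -(I*√10 + (297 + 49))*(-29) = -(I*√10 + 346)*(-29) = -(346 + I*√10)*(-29) = -(-10034 - 29*I*√10) = 10034 + 29*I*√10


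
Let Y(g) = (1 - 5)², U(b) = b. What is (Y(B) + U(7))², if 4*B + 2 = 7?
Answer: 529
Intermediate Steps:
B = 5/4 (B = -½ + (¼)*7 = -½ + 7/4 = 5/4 ≈ 1.2500)
Y(g) = 16 (Y(g) = (-4)² = 16)
(Y(B) + U(7))² = (16 + 7)² = 23² = 529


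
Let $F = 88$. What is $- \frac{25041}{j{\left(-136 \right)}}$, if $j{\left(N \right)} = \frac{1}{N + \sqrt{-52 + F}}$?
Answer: $3255330$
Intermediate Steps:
$j{\left(N \right)} = \frac{1}{6 + N}$ ($j{\left(N \right)} = \frac{1}{N + \sqrt{-52 + 88}} = \frac{1}{N + \sqrt{36}} = \frac{1}{N + 6} = \frac{1}{6 + N}$)
$- \frac{25041}{j{\left(-136 \right)}} = - \frac{25041}{\frac{1}{6 - 136}} = - \frac{25041}{\frac{1}{-130}} = - \frac{25041}{- \frac{1}{130}} = \left(-25041\right) \left(-130\right) = 3255330$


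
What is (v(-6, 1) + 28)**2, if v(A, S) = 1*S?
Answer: 841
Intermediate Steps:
v(A, S) = S
(v(-6, 1) + 28)**2 = (1 + 28)**2 = 29**2 = 841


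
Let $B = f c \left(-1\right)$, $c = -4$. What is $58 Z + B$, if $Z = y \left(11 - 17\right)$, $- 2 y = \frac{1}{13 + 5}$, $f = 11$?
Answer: $\frac{161}{3} \approx 53.667$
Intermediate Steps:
$y = - \frac{1}{36}$ ($y = - \frac{1}{2 \left(13 + 5\right)} = - \frac{1}{2 \cdot 18} = \left(- \frac{1}{2}\right) \frac{1}{18} = - \frac{1}{36} \approx -0.027778$)
$Z = \frac{1}{6}$ ($Z = - \frac{11 - 17}{36} = \left(- \frac{1}{36}\right) \left(-6\right) = \frac{1}{6} \approx 0.16667$)
$B = 44$ ($B = 11 \left(-4\right) \left(-1\right) = \left(-44\right) \left(-1\right) = 44$)
$58 Z + B = 58 \cdot \frac{1}{6} + 44 = \frac{29}{3} + 44 = \frac{161}{3}$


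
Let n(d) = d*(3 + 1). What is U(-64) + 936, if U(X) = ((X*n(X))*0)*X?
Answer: 936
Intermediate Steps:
n(d) = 4*d (n(d) = d*4 = 4*d)
U(X) = 0 (U(X) = ((X*(4*X))*0)*X = ((4*X²)*0)*X = 0*X = 0)
U(-64) + 936 = 0 + 936 = 936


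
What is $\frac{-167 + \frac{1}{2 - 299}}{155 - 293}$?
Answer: $\frac{24800}{20493} \approx 1.2102$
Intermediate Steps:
$\frac{-167 + \frac{1}{2 - 299}}{155 - 293} = \frac{-167 + \frac{1}{-297}}{-138} = \left(-167 - \frac{1}{297}\right) \left(- \frac{1}{138}\right) = \left(- \frac{49600}{297}\right) \left(- \frac{1}{138}\right) = \frac{24800}{20493}$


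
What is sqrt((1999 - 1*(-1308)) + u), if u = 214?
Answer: sqrt(3521) ≈ 59.338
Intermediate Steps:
sqrt((1999 - 1*(-1308)) + u) = sqrt((1999 - 1*(-1308)) + 214) = sqrt((1999 + 1308) + 214) = sqrt(3307 + 214) = sqrt(3521)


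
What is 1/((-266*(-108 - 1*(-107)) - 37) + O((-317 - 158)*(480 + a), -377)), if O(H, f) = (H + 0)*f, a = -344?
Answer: 1/24354429 ≈ 4.1060e-8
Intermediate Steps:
O(H, f) = H*f
1/((-266*(-108 - 1*(-107)) - 37) + O((-317 - 158)*(480 + a), -377)) = 1/((-266*(-108 - 1*(-107)) - 37) + ((-317 - 158)*(480 - 344))*(-377)) = 1/((-266*(-108 + 107) - 37) - 475*136*(-377)) = 1/((-266*(-1) - 37) - 64600*(-377)) = 1/((266 - 37) + 24354200) = 1/(229 + 24354200) = 1/24354429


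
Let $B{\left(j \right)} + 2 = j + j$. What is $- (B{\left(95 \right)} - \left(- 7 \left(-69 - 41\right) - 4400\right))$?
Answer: $-3818$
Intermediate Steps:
$B{\left(j \right)} = -2 + 2 j$ ($B{\left(j \right)} = -2 + \left(j + j\right) = -2 + 2 j$)
$- (B{\left(95 \right)} - \left(- 7 \left(-69 - 41\right) - 4400\right)) = - (\left(-2 + 2 \cdot 95\right) - \left(- 7 \left(-69 - 41\right) - 4400\right)) = - (\left(-2 + 190\right) - \left(\left(-7\right) \left(-110\right) - 4400\right)) = - (188 - \left(770 - 4400\right)) = - (188 - -3630) = - (188 + 3630) = \left(-1\right) 3818 = -3818$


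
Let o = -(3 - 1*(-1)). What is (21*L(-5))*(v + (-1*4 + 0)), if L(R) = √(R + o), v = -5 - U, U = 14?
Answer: -1449*I ≈ -1449.0*I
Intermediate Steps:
o = -4 (o = -(3 + 1) = -1*4 = -4)
v = -19 (v = -5 - 1*14 = -5 - 14 = -19)
L(R) = √(-4 + R) (L(R) = √(R - 4) = √(-4 + R))
(21*L(-5))*(v + (-1*4 + 0)) = (21*√(-4 - 5))*(-19 + (-1*4 + 0)) = (21*√(-9))*(-19 + (-4 + 0)) = (21*(3*I))*(-19 - 4) = (63*I)*(-23) = -1449*I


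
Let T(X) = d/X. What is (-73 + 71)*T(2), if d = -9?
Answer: 9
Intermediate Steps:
T(X) = -9/X
(-73 + 71)*T(2) = (-73 + 71)*(-9/2) = -(-18)/2 = -2*(-9/2) = 9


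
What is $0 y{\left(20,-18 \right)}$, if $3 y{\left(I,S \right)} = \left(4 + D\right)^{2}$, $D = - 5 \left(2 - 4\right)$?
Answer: $0$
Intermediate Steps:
$D = 10$ ($D = \left(-5\right) \left(-2\right) = 10$)
$y{\left(I,S \right)} = \frac{196}{3}$ ($y{\left(I,S \right)} = \frac{\left(4 + 10\right)^{2}}{3} = \frac{14^{2}}{3} = \frac{1}{3} \cdot 196 = \frac{196}{3}$)
$0 y{\left(20,-18 \right)} = 0 \cdot \frac{196}{3} = 0$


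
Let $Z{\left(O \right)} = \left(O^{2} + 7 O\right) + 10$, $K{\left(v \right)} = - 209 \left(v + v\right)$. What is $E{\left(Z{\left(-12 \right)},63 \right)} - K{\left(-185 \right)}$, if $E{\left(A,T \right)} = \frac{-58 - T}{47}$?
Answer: $- \frac{3634631}{47} \approx -77333.0$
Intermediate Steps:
$K{\left(v \right)} = - 418 v$ ($K{\left(v \right)} = - 209 \cdot 2 v = - 418 v$)
$Z{\left(O \right)} = 10 + O^{2} + 7 O$
$E{\left(A,T \right)} = - \frac{58}{47} - \frac{T}{47}$ ($E{\left(A,T \right)} = \left(-58 - T\right) \frac{1}{47} = - \frac{58}{47} - \frac{T}{47}$)
$E{\left(Z{\left(-12 \right)},63 \right)} - K{\left(-185 \right)} = \left(- \frac{58}{47} - \frac{63}{47}\right) - \left(-418\right) \left(-185\right) = \left(- \frac{58}{47} - \frac{63}{47}\right) - 77330 = - \frac{121}{47} - 77330 = - \frac{3634631}{47}$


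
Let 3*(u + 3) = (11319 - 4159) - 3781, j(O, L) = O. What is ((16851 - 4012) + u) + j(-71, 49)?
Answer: 41674/3 ≈ 13891.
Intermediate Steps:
u = 3370/3 (u = -3 + ((11319 - 4159) - 3781)/3 = -3 + (7160 - 3781)/3 = -3 + (1/3)*3379 = -3 + 3379/3 = 3370/3 ≈ 1123.3)
((16851 - 4012) + u) + j(-71, 49) = ((16851 - 4012) + 3370/3) - 71 = (12839 + 3370/3) - 71 = 41887/3 - 71 = 41674/3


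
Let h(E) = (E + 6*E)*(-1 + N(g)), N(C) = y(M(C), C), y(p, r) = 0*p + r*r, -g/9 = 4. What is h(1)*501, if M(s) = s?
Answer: 4541565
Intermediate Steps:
g = -36 (g = -9*4 = -36)
y(p, r) = r² (y(p, r) = 0 + r² = r²)
N(C) = C²
h(E) = 9065*E (h(E) = (E + 6*E)*(-1 + (-36)²) = (7*E)*(-1 + 1296) = (7*E)*1295 = 9065*E)
h(1)*501 = (9065*1)*501 = 9065*501 = 4541565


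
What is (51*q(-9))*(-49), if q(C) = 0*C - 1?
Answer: 2499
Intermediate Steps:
q(C) = -1 (q(C) = 0 - 1 = -1)
(51*q(-9))*(-49) = (51*(-1))*(-49) = -51*(-49) = 2499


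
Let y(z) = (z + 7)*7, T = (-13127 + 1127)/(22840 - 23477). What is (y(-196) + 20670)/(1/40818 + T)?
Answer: 503042623902/489816637 ≈ 1027.0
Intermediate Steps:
T = 12000/637 (T = -12000/(-637) = -12000*(-1/637) = 12000/637 ≈ 18.838)
y(z) = 49 + 7*z (y(z) = (7 + z)*7 = 49 + 7*z)
(y(-196) + 20670)/(1/40818 + T) = ((49 + 7*(-196)) + 20670)/(1/40818 + 12000/637) = ((49 - 1372) + 20670)/(1/40818 + 12000/637) = (-1323 + 20670)/(489816637/26001066) = 19347*(26001066/489816637) = 503042623902/489816637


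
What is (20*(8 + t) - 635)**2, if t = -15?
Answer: 600625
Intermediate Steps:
(20*(8 + t) - 635)**2 = (20*(8 - 15) - 635)**2 = (20*(-7) - 635)**2 = (-140 - 635)**2 = (-775)**2 = 600625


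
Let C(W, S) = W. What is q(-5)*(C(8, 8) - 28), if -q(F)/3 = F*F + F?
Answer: 1200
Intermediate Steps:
q(F) = -3*F - 3*F² (q(F) = -3*(F*F + F) = -3*(F² + F) = -3*(F + F²) = -3*F - 3*F²)
q(-5)*(C(8, 8) - 28) = (-3*(-5)*(1 - 5))*(8 - 28) = -3*(-5)*(-4)*(-20) = -60*(-20) = 1200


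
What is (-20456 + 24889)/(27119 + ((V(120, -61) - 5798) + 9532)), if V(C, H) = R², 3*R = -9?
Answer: 341/2374 ≈ 0.14364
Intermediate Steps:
R = -3 (R = (⅓)*(-9) = -3)
V(C, H) = 9 (V(C, H) = (-3)² = 9)
(-20456 + 24889)/(27119 + ((V(120, -61) - 5798) + 9532)) = (-20456 + 24889)/(27119 + ((9 - 5798) + 9532)) = 4433/(27119 + (-5789 + 9532)) = 4433/(27119 + 3743) = 4433/30862 = 4433*(1/30862) = 341/2374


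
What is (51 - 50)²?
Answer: 1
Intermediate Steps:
(51 - 50)² = 1² = 1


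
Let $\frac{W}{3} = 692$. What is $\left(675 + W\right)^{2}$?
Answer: $7568001$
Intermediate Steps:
$W = 2076$ ($W = 3 \cdot 692 = 2076$)
$\left(675 + W\right)^{2} = \left(675 + 2076\right)^{2} = 2751^{2} = 7568001$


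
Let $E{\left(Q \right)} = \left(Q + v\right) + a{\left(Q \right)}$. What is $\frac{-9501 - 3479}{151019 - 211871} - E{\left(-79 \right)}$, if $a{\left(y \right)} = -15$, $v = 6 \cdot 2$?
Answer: $\frac{113701}{1383} \approx 82.213$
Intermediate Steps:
$v = 12$
$E{\left(Q \right)} = -3 + Q$ ($E{\left(Q \right)} = \left(Q + 12\right) - 15 = \left(12 + Q\right) - 15 = -3 + Q$)
$\frac{-9501 - 3479}{151019 - 211871} - E{\left(-79 \right)} = \frac{-9501 - 3479}{151019 - 211871} - \left(-3 - 79\right) = \frac{-9501 + \left(-6517 + 3038\right)}{-60852} - -82 = \left(-9501 - 3479\right) \left(- \frac{1}{60852}\right) + 82 = \left(-12980\right) \left(- \frac{1}{60852}\right) + 82 = \frac{295}{1383} + 82 = \frac{113701}{1383}$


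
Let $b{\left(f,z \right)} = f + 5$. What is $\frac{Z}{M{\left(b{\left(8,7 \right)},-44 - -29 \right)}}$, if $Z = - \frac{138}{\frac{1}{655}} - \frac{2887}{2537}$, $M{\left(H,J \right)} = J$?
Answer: $\frac{229322317}{38055} \approx 6026.1$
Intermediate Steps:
$b{\left(f,z \right)} = 5 + f$
$Z = - \frac{229322317}{2537}$ ($Z = - 138 \frac{1}{\frac{1}{655}} - \frac{2887}{2537} = \left(-138\right) 655 - \frac{2887}{2537} = -90390 - \frac{2887}{2537} = - \frac{229322317}{2537} \approx -90391.0$)
$\frac{Z}{M{\left(b{\left(8,7 \right)},-44 - -29 \right)}} = - \frac{229322317}{2537 \left(-44 - -29\right)} = - \frac{229322317}{2537 \left(-44 + 29\right)} = - \frac{229322317}{2537 \left(-15\right)} = \left(- \frac{229322317}{2537}\right) \left(- \frac{1}{15}\right) = \frac{229322317}{38055}$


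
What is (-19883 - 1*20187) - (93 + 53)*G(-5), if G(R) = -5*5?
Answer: -36420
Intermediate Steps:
G(R) = -25
(-19883 - 1*20187) - (93 + 53)*G(-5) = (-19883 - 1*20187) - (93 + 53)*(-25) = (-19883 - 20187) - 146*(-25) = -40070 - 1*(-3650) = -40070 + 3650 = -36420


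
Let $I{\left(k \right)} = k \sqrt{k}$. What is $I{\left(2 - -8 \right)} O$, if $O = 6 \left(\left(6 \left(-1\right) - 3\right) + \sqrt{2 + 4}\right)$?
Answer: $60 \sqrt{10} \left(-9 + \sqrt{6}\right) \approx -1242.9$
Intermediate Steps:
$O = -54 + 6 \sqrt{6}$ ($O = 6 \left(\left(-6 - 3\right) + \sqrt{6}\right) = 6 \left(-9 + \sqrt{6}\right) = -54 + 6 \sqrt{6} \approx -39.303$)
$I{\left(k \right)} = k^{\frac{3}{2}}$
$I{\left(2 - -8 \right)} O = \left(2 - -8\right)^{\frac{3}{2}} \left(-54 + 6 \sqrt{6}\right) = \left(2 + 8\right)^{\frac{3}{2}} \left(-54 + 6 \sqrt{6}\right) = 10^{\frac{3}{2}} \left(-54 + 6 \sqrt{6}\right) = 10 \sqrt{10} \left(-54 + 6 \sqrt{6}\right)$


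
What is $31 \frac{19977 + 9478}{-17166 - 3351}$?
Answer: $- \frac{913105}{20517} \approx -44.505$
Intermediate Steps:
$31 \frac{19977 + 9478}{-17166 - 3351} = 31 \frac{29455}{-20517} = 31 \cdot 29455 \left(- \frac{1}{20517}\right) = 31 \left(- \frac{29455}{20517}\right) = - \frac{913105}{20517}$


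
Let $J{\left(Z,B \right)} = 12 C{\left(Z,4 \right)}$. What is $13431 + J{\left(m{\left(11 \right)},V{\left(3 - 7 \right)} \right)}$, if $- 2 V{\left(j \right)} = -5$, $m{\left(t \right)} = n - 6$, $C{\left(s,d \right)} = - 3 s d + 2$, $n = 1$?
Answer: $14175$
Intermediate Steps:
$C{\left(s,d \right)} = 2 - 3 d s$ ($C{\left(s,d \right)} = - 3 d s + 2 = 2 - 3 d s$)
$m{\left(t \right)} = -5$ ($m{\left(t \right)} = 1 - 6 = -5$)
$V{\left(j \right)} = \frac{5}{2}$ ($V{\left(j \right)} = \left(- \frac{1}{2}\right) \left(-5\right) = \frac{5}{2}$)
$J{\left(Z,B \right)} = 24 - 144 Z$ ($J{\left(Z,B \right)} = 12 \left(2 - 12 Z\right) = 24 - 144 Z$)
$13431 + J{\left(m{\left(11 \right)},V{\left(3 - 7 \right)} \right)} = 13431 + \left(24 - -720\right) = 13431 + \left(24 + 720\right) = 13431 + 744 = 14175$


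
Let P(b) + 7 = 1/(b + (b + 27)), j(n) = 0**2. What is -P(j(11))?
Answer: 188/27 ≈ 6.9630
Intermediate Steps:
j(n) = 0
P(b) = -7 + 1/(27 + 2*b) (P(b) = -7 + 1/(b + (b + 27)) = -7 + 1/(b + (27 + b)) = -7 + 1/(27 + 2*b))
-P(j(11)) = -2*(-94 - 7*0)/(27 + 2*0) = -2*(-94 + 0)/(27 + 0) = -2*(-94)/27 = -1*(-188/27) = 188/27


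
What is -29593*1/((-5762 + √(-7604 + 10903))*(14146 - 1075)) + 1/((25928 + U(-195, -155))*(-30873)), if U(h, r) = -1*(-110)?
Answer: 15230172399264021/38757531853605170570 + 29593*√3299/433922496495 ≈ 0.00039688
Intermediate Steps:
U(h, r) = 110
-29593*1/((-5762 + √(-7604 + 10903))*(14146 - 1075)) + 1/((25928 + U(-195, -155))*(-30873)) = -29593*1/((-5762 + √(-7604 + 10903))*(14146 - 1075)) + 1/((25928 + 110)*(-30873)) = -29593*1/(13071*(-5762 + √3299)) - 1/30873/26038 = -29593/(-75315102 + 13071*√3299) + (1/26038)*(-1/30873) = -29593/(-75315102 + 13071*√3299) - 1/803871174 = -1/803871174 - 29593/(-75315102 + 13071*√3299)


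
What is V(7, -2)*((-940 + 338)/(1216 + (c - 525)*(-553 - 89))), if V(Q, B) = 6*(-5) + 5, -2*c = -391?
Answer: 3010/42551 ≈ 0.070739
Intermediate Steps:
c = 391/2 (c = -1/2*(-391) = 391/2 ≈ 195.50)
V(Q, B) = -25 (V(Q, B) = -30 + 5 = -25)
V(7, -2)*((-940 + 338)/(1216 + (c - 525)*(-553 - 89))) = -25*(-940 + 338)/(1216 + (391/2 - 525)*(-553 - 89)) = -(-15050)/(1216 - 659/2*(-642)) = -(-15050)/(1216 + 211539) = -(-15050)/212755 = -25*(-602/212755) = 3010/42551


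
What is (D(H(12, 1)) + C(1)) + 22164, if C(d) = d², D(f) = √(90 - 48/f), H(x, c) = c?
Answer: 22165 + √42 ≈ 22171.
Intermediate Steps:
(D(H(12, 1)) + C(1)) + 22164 = (√(90 - 48/1) + 1²) + 22164 = (√(90 - 48*1) + 1) + 22164 = (√(90 - 48) + 1) + 22164 = (√42 + 1) + 22164 = (1 + √42) + 22164 = 22165 + √42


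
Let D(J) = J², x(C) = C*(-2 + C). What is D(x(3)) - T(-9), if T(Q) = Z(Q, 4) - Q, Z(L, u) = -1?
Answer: 1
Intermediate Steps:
T(Q) = -1 - Q
D(x(3)) - T(-9) = (3*(-2 + 3))² - (-1 - 1*(-9)) = (3*1)² - (-1 + 9) = 3² - 1*8 = 9 - 8 = 1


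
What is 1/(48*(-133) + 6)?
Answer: -1/6378 ≈ -0.00015679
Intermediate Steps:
1/(48*(-133) + 6) = 1/(-6384 + 6) = 1/(-6378) = -1/6378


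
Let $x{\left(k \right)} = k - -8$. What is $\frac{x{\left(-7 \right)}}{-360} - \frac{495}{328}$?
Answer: $- \frac{5579}{3690} \approx -1.5119$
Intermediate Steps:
$x{\left(k \right)} = 8 + k$ ($x{\left(k \right)} = k + 8 = 8 + k$)
$\frac{x{\left(-7 \right)}}{-360} - \frac{495}{328} = \frac{8 - 7}{-360} - \frac{495}{328} = 1 \left(- \frac{1}{360}\right) - \frac{495}{328} = - \frac{1}{360} - \frac{495}{328} = - \frac{5579}{3690}$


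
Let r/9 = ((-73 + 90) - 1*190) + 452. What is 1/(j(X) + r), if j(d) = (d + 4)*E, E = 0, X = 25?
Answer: 1/2511 ≈ 0.00039825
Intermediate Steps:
j(d) = 0 (j(d) = (d + 4)*0 = (4 + d)*0 = 0)
r = 2511 (r = 9*(((-73 + 90) - 1*190) + 452) = 9*((17 - 190) + 452) = 9*(-173 + 452) = 9*279 = 2511)
1/(j(X) + r) = 1/(0 + 2511) = 1/2511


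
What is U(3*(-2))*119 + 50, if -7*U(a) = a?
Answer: 152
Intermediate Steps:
U(a) = -a/7
U(3*(-2))*119 + 50 = -3*(-2)/7*119 + 50 = -1/7*(-6)*119 + 50 = (6/7)*119 + 50 = 102 + 50 = 152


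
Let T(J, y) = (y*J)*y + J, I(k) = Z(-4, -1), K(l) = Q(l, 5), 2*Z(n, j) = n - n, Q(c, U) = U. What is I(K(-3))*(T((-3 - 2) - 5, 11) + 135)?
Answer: 0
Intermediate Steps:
Z(n, j) = 0 (Z(n, j) = (n - n)/2 = (½)*0 = 0)
K(l) = 5
I(k) = 0
T(J, y) = J + J*y² (T(J, y) = (J*y)*y + J = J*y² + J = J + J*y²)
I(K(-3))*(T((-3 - 2) - 5, 11) + 135) = 0*(((-3 - 2) - 5)*(1 + 11²) + 135) = 0*((-5 - 5)*(1 + 121) + 135) = 0*(-10*122 + 135) = 0*(-1220 + 135) = 0*(-1085) = 0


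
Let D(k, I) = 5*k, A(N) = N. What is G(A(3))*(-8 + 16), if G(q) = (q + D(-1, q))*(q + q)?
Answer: -96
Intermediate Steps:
G(q) = 2*q*(-5 + q) (G(q) = (q + 5*(-1))*(q + q) = (q - 5)*(2*q) = (-5 + q)*(2*q) = 2*q*(-5 + q))
G(A(3))*(-8 + 16) = (2*3*(-5 + 3))*(-8 + 16) = (2*3*(-2))*8 = -12*8 = -96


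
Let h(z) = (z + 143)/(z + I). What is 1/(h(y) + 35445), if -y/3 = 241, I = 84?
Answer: 639/22649935 ≈ 2.8212e-5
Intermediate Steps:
y = -723 (y = -3*241 = -723)
h(z) = (143 + z)/(84 + z) (h(z) = (z + 143)/(z + 84) = (143 + z)/(84 + z))
1/(h(y) + 35445) = 1/((143 - 723)/(84 - 723) + 35445) = 1/(-580/(-639) + 35445) = 1/(-1/639*(-580) + 35445) = 1/(580/639 + 35445) = 1/(22649935/639) = 639/22649935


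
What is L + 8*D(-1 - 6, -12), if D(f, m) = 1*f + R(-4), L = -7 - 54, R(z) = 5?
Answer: -77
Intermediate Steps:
L = -61
D(f, m) = 5 + f (D(f, m) = 1*f + 5 = f + 5 = 5 + f)
L + 8*D(-1 - 6, -12) = -61 + 8*(5 + (-1 - 6)) = -61 + 8*(5 - 7) = -61 + 8*(-2) = -61 - 16 = -77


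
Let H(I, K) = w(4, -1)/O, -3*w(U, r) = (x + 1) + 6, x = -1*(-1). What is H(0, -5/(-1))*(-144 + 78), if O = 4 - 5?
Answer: -176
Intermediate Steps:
x = 1
w(U, r) = -8/3 (w(U, r) = -((1 + 1) + 6)/3 = -(2 + 6)/3 = -⅓*8 = -8/3)
O = -1
H(I, K) = 8/3 (H(I, K) = -8/3/(-1) = -8/3*(-1) = 8/3)
H(0, -5/(-1))*(-144 + 78) = 8*(-144 + 78)/3 = (8/3)*(-66) = -176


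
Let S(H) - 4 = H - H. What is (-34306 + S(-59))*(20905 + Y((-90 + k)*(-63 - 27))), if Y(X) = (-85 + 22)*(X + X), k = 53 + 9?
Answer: 10174487730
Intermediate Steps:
k = 62
S(H) = 4 (S(H) = 4 + (H - H) = 4 + 0 = 4)
Y(X) = -126*X
(-34306 + S(-59))*(20905 + Y((-90 + k)*(-63 - 27))) = (-34306 + 4)*(20905 - 126*(-90 + 62)*(-63 - 27)) = -34302*(20905 - (-3528)*(-90)) = -34302*(20905 - 126*2520) = -34302*(20905 - 317520) = -34302*(-296615) = 10174487730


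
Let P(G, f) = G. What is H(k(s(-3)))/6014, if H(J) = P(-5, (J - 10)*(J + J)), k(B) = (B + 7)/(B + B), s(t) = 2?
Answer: -5/6014 ≈ -0.00083139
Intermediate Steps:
k(B) = (7 + B)/(2*B) (k(B) = (7 + B)/((2*B)) = (7 + B)*(1/(2*B)) = (7 + B)/(2*B))
H(J) = -5
H(k(s(-3)))/6014 = -5/6014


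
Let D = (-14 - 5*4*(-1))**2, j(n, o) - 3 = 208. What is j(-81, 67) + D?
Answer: 247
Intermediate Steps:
j(n, o) = 211 (j(n, o) = 3 + 208 = 211)
D = 36 (D = (-14 - 20*(-1))**2 = (-14 + 20)**2 = 6**2 = 36)
j(-81, 67) + D = 211 + 36 = 247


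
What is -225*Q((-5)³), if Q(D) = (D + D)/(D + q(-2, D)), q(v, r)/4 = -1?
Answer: -18750/43 ≈ -436.05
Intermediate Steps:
q(v, r) = -4 (q(v, r) = 4*(-1) = -4)
Q(D) = 2*D/(-4 + D) (Q(D) = (D + D)/(D - 4) = (2*D)/(-4 + D) = 2*D/(-4 + D))
-225*Q((-5)³) = -450*(-5)³/(-4 + (-5)³) = -450*(-125)/(-4 - 125) = -450*(-125)/(-129) = -450*(-125)*(-1)/129 = -225*250/129 = -18750/43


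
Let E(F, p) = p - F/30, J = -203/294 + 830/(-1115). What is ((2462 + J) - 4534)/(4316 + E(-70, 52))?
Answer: -19419791/40932542 ≈ -0.47443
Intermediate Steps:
J = -13439/9366 (J = -203*1/294 + 830*(-1/1115) = -29/42 - 166/223 = -13439/9366 ≈ -1.4349)
E(F, p) = p - F/30
((2462 + J) - 4534)/(4316 + E(-70, 52)) = ((2462 - 13439/9366) - 4534)/(4316 + (52 - 1/30*(-70))) = (23045653/9366 - 4534)/(4316 + (52 + 7/3)) = -19419791/(9366*(4316 + 163/3)) = -19419791/(9366*13111/3) = -19419791/9366*3/13111 = -19419791/40932542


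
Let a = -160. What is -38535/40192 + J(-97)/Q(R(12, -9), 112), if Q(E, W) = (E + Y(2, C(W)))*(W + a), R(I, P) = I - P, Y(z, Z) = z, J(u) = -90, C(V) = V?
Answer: -810945/924416 ≈ -0.87725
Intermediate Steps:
Q(E, W) = (-160 + W)*(2 + E) (Q(E, W) = (E + 2)*(W - 160) = (2 + E)*(-160 + W) = (-160 + W)*(2 + E))
-38535/40192 + J(-97)/Q(R(12, -9), 112) = -38535/40192 - 90/(-320 - 160*(12 - 1*(-9)) + 2*112 + (12 - 1*(-9))*112) = -38535*1/40192 - 90/(-320 - 160*(12 + 9) + 224 + (12 + 9)*112) = -38535/40192 - 90/(-320 - 160*21 + 224 + 21*112) = -38535/40192 - 90/(-320 - 3360 + 224 + 2352) = -38535/40192 - 90/(-1104) = -38535/40192 - 90*(-1/1104) = -38535/40192 + 15/184 = -810945/924416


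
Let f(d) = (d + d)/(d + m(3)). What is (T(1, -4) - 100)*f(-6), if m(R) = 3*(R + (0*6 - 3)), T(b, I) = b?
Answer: -198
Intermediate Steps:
m(R) = -9 + 3*R (m(R) = 3*(R + (0 - 3)) = 3*(R - 3) = 3*(-3 + R) = -9 + 3*R)
f(d) = 2 (f(d) = (d + d)/(d + (-9 + 3*3)) = (2*d)/(d + (-9 + 9)) = (2*d)/(d + 0) = (2*d)/d = 2)
(T(1, -4) - 100)*f(-6) = (1 - 100)*2 = -99*2 = -198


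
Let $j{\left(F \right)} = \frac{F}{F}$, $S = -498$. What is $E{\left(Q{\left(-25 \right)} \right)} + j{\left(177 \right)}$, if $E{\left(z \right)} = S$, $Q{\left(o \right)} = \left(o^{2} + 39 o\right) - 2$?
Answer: $-497$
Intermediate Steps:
$Q{\left(o \right)} = -2 + o^{2} + 39 o$
$j{\left(F \right)} = 1$
$E{\left(z \right)} = -498$
$E{\left(Q{\left(-25 \right)} \right)} + j{\left(177 \right)} = -498 + 1 = -497$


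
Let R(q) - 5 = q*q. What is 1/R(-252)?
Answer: 1/63509 ≈ 1.5746e-5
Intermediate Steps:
R(q) = 5 + q² (R(q) = 5 + q*q = 5 + q²)
1/R(-252) = 1/(5 + (-252)²) = 1/(5 + 63504) = 1/63509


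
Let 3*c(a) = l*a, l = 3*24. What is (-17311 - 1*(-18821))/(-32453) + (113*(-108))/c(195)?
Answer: -11197867/4218890 ≈ -2.6542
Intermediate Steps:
l = 72
c(a) = 24*a (c(a) = (72*a)/3 = 24*a)
(-17311 - 1*(-18821))/(-32453) + (113*(-108))/c(195) = (-17311 - 1*(-18821))/(-32453) + (113*(-108))/((24*195)) = (-17311 + 18821)*(-1/32453) - 12204/4680 = 1510*(-1/32453) - 12204*1/4680 = -1510/32453 - 339/130 = -11197867/4218890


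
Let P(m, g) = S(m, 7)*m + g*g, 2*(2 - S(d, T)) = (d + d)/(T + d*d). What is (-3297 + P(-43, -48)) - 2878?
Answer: -7346041/1856 ≈ -3958.0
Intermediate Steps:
S(d, T) = 2 - d/(T + d²) (S(d, T) = 2 - (d + d)/(2*(T + d*d)) = 2 - 2*d/(2*(T + d²)) = 2 - d/(T + d²))
P(m, g) = g² + m*(14 - m + 2*m²)/(7 + m²) (P(m, g) = ((-m + 2*7 + 2*m²)/(7 + m²))*m + g*g = ((-m + 14 + 2*m²)/(7 + m²))*m + g² = ((14 - m + 2*m²)/(7 + m²))*m + g² = m*(14 - m + 2*m²)/(7 + m²) + g² = g² + m*(14 - m + 2*m²)/(7 + m²))
(-3297 + P(-43, -48)) - 2878 = (-3297 + (-43*(14 - 1*(-43) + 2*(-43)²) + (-48)²*(7 + (-43)²))/(7 + (-43)²)) - 2878 = (-3297 + (-43*(14 + 43 + 2*1849) + 2304*(7 + 1849))/(7 + 1849)) - 2878 = (-3297 + (-43*(14 + 43 + 3698) + 2304*1856)/1856) - 2878 = (-3297 + (-43*3755 + 4276224)/1856) - 2878 = (-3297 + (-161465 + 4276224)/1856) - 2878 = (-3297 + (1/1856)*4114759) - 2878 = (-3297 + 4114759/1856) - 2878 = -2004473/1856 - 2878 = -7346041/1856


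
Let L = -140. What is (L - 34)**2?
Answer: 30276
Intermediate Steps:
(L - 34)**2 = (-140 - 34)**2 = (-174)**2 = 30276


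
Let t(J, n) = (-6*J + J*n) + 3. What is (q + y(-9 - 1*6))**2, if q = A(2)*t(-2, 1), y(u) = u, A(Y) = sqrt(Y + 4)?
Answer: 1239 - 390*sqrt(6) ≈ 283.70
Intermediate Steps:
t(J, n) = 3 - 6*J + J*n
A(Y) = sqrt(4 + Y)
q = 13*sqrt(6) (q = sqrt(4 + 2)*(3 - 6*(-2) - 2*1) = sqrt(6)*(3 + 12 - 2) = sqrt(6)*13 = 13*sqrt(6) ≈ 31.843)
(q + y(-9 - 1*6))**2 = (13*sqrt(6) + (-9 - 1*6))**2 = (13*sqrt(6) + (-9 - 6))**2 = (13*sqrt(6) - 15)**2 = (-15 + 13*sqrt(6))**2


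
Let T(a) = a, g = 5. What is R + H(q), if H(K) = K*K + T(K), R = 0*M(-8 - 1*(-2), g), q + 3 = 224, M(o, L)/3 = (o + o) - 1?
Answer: 49062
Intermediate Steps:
M(o, L) = -3 + 6*o (M(o, L) = 3*((o + o) - 1) = 3*(2*o - 1) = 3*(-1 + 2*o) = -3 + 6*o)
q = 221 (q = -3 + 224 = 221)
R = 0 (R = 0*(-3 + 6*(-8 - 1*(-2))) = 0*(-3 + 6*(-8 + 2)) = 0*(-3 + 6*(-6)) = 0*(-3 - 36) = 0*(-39) = 0)
H(K) = K + K**2 (H(K) = K*K + K = K**2 + K = K + K**2)
R + H(q) = 0 + 221*(1 + 221) = 0 + 221*222 = 0 + 49062 = 49062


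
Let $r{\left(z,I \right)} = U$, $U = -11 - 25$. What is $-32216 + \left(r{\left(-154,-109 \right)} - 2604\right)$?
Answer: $-34856$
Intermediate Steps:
$U = -36$
$r{\left(z,I \right)} = -36$
$-32216 + \left(r{\left(-154,-109 \right)} - 2604\right) = -32216 - 2640 = -34856$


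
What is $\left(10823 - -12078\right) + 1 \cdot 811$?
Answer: $23712$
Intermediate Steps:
$\left(10823 - -12078\right) + 1 \cdot 811 = \left(10823 + 12078\right) + 811 = 22901 + 811 = 23712$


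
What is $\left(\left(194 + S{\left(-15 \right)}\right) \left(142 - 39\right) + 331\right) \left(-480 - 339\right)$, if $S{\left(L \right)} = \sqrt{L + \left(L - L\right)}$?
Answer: $-16636347 - 84357 i \sqrt{15} \approx -1.6636 \cdot 10^{7} - 3.2671 \cdot 10^{5} i$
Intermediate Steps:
$S{\left(L \right)} = \sqrt{L}$ ($S{\left(L \right)} = \sqrt{L + 0} = \sqrt{L}$)
$\left(\left(194 + S{\left(-15 \right)}\right) \left(142 - 39\right) + 331\right) \left(-480 - 339\right) = \left(\left(194 + \sqrt{-15}\right) \left(142 - 39\right) + 331\right) \left(-480 - 339\right) = \left(\left(194 + i \sqrt{15}\right) 103 + 331\right) \left(-819\right) = \left(\left(19982 + 103 i \sqrt{15}\right) + 331\right) \left(-819\right) = \left(20313 + 103 i \sqrt{15}\right) \left(-819\right) = -16636347 - 84357 i \sqrt{15}$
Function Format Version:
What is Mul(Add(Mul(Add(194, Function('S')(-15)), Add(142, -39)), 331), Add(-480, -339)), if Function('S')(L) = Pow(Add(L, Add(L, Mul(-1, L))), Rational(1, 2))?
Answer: Add(-16636347, Mul(-84357, I, Pow(15, Rational(1, 2)))) ≈ Add(-1.6636e+7, Mul(-3.2671e+5, I))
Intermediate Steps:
Function('S')(L) = Pow(L, Rational(1, 2)) (Function('S')(L) = Pow(Add(L, 0), Rational(1, 2)) = Pow(L, Rational(1, 2)))
Mul(Add(Mul(Add(194, Function('S')(-15)), Add(142, -39)), 331), Add(-480, -339)) = Mul(Add(Mul(Add(194, Pow(-15, Rational(1, 2))), Add(142, -39)), 331), Add(-480, -339)) = Mul(Add(Mul(Add(194, Mul(I, Pow(15, Rational(1, 2)))), 103), 331), -819) = Mul(Add(Add(19982, Mul(103, I, Pow(15, Rational(1, 2)))), 331), -819) = Mul(Add(20313, Mul(103, I, Pow(15, Rational(1, 2)))), -819) = Add(-16636347, Mul(-84357, I, Pow(15, Rational(1, 2))))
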